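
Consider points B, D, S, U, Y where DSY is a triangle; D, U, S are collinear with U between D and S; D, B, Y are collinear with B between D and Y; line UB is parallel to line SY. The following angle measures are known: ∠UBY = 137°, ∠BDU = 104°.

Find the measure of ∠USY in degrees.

1. ∠DBU = 43°  [linear pair at B on DY]
2. ∠BUD = 33°  [△DUB]
3. ∠BUS = 147°  [linear pair at U on DS]
4. ∠USY = 33°  [UB∥SY, co-interior at S–U]

∠USY = 33°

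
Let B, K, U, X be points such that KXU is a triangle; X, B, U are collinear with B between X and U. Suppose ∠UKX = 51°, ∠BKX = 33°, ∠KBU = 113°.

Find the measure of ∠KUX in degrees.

∠KUX = 49°

1. ∠KBX = 67°  [linear pair at B on XU]
2. ∠BXK = 80°  [△KXB]
3. ∠KXU = 80°  [B on ray XU]
4. ∠KUX = 49°  [△KXU]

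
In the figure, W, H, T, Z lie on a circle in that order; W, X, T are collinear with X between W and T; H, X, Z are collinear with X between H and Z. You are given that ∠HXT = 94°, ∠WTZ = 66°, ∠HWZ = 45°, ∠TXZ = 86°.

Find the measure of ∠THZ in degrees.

1. ∠HZT = 28°  [△TXZ]
2. ∠HTZ = 135°  [cyclic WHTZ, opposite ∠W+∠T]
3. ∠THZ = 17°  [△HTZ]

∠THZ = 17°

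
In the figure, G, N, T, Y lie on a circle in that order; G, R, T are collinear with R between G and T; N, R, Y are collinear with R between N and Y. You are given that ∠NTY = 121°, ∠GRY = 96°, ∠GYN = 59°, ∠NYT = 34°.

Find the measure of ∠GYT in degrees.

1. ∠TRY = 84°  [linear pair at R on GT]
2. ∠TGY = 25°  [△GRY]
3. ∠GTY = 62°  [△TRY]
4. ∠GYT = 93°  [△GTY]

∠GYT = 93°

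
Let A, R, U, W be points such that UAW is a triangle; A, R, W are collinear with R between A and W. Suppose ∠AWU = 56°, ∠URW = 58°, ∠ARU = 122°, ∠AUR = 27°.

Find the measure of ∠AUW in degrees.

1. ∠RAU = 31°  [△UAR]
2. ∠UAW = 31°  [R on ray AW]
3. ∠AUW = 93°  [△UAW]

∠AUW = 93°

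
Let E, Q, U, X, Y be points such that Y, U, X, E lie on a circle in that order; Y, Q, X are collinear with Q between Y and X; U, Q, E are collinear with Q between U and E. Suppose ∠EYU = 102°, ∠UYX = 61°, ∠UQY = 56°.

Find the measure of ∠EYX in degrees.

∠EYX = 41°

1. ∠EXU = 78°  [cyclic YUXE, opposite ∠Y+∠X]
2. ∠UEX = 61°  [same arc UX]
3. ∠EUX = 41°  [△UXE]
4. ∠EYX = 41°  [same arc XE]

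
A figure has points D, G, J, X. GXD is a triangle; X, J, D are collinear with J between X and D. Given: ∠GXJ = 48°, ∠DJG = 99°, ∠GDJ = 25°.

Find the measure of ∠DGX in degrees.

1. ∠DXG = 48°  [J on ray XD]
2. ∠GDX = 25°  [J on ray DX]
3. ∠DGX = 107°  [△GXD]

∠DGX = 107°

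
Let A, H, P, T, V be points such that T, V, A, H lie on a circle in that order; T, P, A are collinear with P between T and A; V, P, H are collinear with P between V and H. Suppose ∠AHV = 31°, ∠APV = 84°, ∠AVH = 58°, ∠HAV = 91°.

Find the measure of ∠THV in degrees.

∠THV = 38°

1. ∠HPT = 84°  [vertical angles at P]
2. ∠ATH = 58°  [same arc AH]
3. ∠THV = 38°  [△TPH]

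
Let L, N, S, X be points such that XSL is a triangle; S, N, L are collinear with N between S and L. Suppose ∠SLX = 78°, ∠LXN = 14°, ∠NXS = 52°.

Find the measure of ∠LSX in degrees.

1. ∠NLX = 78°  [N on ray LS]
2. ∠LNX = 88°  [△XNL]
3. ∠SNX = 92°  [linear pair at N on SL]
4. ∠NSX = 36°  [△XSN]
5. ∠LSX = 36°  [N on ray SL]

∠LSX = 36°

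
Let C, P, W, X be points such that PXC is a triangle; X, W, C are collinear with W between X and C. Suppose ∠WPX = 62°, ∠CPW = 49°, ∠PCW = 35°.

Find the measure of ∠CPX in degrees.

∠CPX = 111°

1. ∠CWP = 96°  [△PWC]
2. ∠PCX = 35°  [W on ray CX]
3. ∠PWX = 84°  [linear pair at W on XC]
4. ∠PXW = 34°  [△PXW]
5. ∠CXP = 34°  [W on ray XC]
6. ∠CPX = 111°  [△PXC]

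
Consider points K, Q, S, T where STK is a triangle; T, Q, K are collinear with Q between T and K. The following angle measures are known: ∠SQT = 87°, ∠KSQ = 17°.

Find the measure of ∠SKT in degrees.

∠SKT = 70°

1. ∠KQS = 93°  [linear pair at Q on TK]
2. ∠QKS = 70°  [△SQK]
3. ∠SKT = 70°  [Q on ray KT]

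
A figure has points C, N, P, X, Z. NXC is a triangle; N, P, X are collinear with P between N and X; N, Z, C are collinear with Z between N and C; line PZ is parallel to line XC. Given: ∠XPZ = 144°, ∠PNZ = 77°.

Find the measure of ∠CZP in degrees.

1. ∠NPZ = 36°  [linear pair at P on NX]
2. ∠NZP = 67°  [△NPZ]
3. ∠CZP = 113°  [linear pair at Z on NC]

∠CZP = 113°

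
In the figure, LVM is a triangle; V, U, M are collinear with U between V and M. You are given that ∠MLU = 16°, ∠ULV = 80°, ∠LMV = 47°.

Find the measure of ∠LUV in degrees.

∠LUV = 63°

1. ∠LMU = 47°  [U on ray MV]
2. ∠LUM = 117°  [△LUM]
3. ∠LUV = 63°  [linear pair at U on VM]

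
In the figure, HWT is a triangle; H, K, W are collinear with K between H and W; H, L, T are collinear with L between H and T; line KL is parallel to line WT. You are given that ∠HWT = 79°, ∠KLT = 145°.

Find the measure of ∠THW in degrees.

∠THW = 66°

1. ∠HKL = 79°  [KL∥WT, corresponding at K]
2. ∠HLK = 35°  [linear pair at L on HT]
3. ∠KHL = 66°  [△HKL]
4. ∠THW = 66°  [K on HW, L on HT]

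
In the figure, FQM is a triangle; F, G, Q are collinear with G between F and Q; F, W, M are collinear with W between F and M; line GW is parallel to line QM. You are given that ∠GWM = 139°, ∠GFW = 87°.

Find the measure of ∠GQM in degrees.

∠GQM = 52°

1. ∠FWG = 41°  [linear pair at W on FM]
2. ∠FGW = 52°  [△FGW]
3. ∠QGW = 128°  [linear pair at G on FQ]
4. ∠GQM = 52°  [GW∥QM, co-interior at Q–G]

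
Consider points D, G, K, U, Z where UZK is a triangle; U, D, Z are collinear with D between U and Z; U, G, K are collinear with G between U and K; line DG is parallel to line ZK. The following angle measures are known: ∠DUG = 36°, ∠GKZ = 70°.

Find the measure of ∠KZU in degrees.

1. ∠KUZ = 36°  [D on UZ, G on UK]
2. ∠UKZ = 70°  [G on ray KU]
3. ∠KZU = 74°  [△UZK]

∠KZU = 74°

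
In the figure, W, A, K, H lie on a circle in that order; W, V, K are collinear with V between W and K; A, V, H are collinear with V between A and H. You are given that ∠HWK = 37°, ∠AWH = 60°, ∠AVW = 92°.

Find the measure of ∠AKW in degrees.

1. ∠HAK = 37°  [same arc KH]
2. ∠AVK = 88°  [linear pair at V on WK]
3. ∠AKW = 55°  [△AVK]

∠AKW = 55°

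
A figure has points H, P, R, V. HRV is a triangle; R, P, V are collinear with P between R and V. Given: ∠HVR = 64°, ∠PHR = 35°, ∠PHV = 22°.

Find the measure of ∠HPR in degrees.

1. ∠HVP = 64°  [P on ray VR]
2. ∠HPV = 94°  [△HPV]
3. ∠HPR = 86°  [linear pair at P on RV]

∠HPR = 86°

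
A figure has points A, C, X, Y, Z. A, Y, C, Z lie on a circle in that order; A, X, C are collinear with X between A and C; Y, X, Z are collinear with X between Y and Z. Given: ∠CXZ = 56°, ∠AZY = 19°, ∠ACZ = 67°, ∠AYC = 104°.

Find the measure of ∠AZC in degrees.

1. ∠AXZ = 124°  [linear pair at X on AC]
2. ∠CAZ = 37°  [△AXZ]
3. ∠AZC = 76°  [△ACZ]

∠AZC = 76°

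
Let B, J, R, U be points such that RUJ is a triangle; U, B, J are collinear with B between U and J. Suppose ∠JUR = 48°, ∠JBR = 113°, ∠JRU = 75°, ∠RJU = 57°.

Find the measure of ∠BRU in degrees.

∠BRU = 65°

1. ∠BUR = 48°  [B on ray UJ]
2. ∠RBU = 67°  [linear pair at B on UJ]
3. ∠BRU = 65°  [△RUB]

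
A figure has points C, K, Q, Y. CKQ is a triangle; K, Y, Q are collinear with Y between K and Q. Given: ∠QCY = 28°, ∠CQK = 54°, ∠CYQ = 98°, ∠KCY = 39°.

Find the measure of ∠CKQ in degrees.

1. ∠CYK = 82°  [linear pair at Y on KQ]
2. ∠CKY = 59°  [△CKY]
3. ∠CKQ = 59°  [Y on ray KQ]

∠CKQ = 59°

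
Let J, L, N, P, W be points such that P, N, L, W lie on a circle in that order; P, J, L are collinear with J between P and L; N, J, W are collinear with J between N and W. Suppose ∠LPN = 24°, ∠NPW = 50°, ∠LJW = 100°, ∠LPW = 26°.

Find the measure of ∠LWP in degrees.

∠LWP = 98°

1. ∠LWN = 24°  [same arc NL]
2. ∠PLW = 56°  [△LJW]
3. ∠LWP = 98°  [△PLW]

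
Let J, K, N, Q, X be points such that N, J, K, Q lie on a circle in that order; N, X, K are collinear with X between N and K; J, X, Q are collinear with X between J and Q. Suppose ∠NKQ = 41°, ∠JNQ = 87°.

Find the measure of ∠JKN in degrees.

1. ∠NJQ = 41°  [same arc NQ]
2. ∠JQN = 52°  [△NJQ]
3. ∠JKN = 52°  [same arc NJ]

∠JKN = 52°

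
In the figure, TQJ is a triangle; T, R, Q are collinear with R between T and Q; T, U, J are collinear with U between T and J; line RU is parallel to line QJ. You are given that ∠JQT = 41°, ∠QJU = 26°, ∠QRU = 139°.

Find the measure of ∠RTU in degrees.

∠RTU = 113°

1. ∠QJT = 26°  [U on ray JT]
2. ∠JTQ = 113°  [△TQJ]
3. ∠RTU = 113°  [R on TQ, U on TJ]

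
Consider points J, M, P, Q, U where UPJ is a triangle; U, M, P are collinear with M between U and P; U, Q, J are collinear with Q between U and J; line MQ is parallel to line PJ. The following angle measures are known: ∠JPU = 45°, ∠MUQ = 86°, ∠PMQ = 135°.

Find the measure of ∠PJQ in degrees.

1. ∠QMU = 45°  [MQ∥PJ, corresponding at M]
2. ∠MQU = 49°  [△UMQ]
3. ∠JQM = 131°  [linear pair at Q on UJ]
4. ∠PJQ = 49°  [MQ∥PJ, co-interior at J–Q]

∠PJQ = 49°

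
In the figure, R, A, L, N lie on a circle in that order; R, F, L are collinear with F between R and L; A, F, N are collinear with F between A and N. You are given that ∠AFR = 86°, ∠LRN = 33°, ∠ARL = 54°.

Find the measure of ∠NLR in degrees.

∠NLR = 40°

1. ∠LFN = 86°  [vertical angles at F]
2. ∠ANL = 54°  [same arc AL]
3. ∠NLR = 40°  [△LFN]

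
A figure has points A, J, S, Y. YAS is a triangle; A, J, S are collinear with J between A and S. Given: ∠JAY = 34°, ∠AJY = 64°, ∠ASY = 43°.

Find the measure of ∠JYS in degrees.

1. ∠SJY = 116°  [linear pair at J on AS]
2. ∠JSY = 43°  [J on ray SA]
3. ∠JYS = 21°  [△YJS]

∠JYS = 21°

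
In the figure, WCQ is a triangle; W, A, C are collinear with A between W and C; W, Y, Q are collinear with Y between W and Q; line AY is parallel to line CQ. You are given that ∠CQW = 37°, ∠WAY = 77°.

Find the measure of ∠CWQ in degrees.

1. ∠AYW = 37°  [AY∥CQ, corresponding at Y]
2. ∠AWY = 66°  [△WAY]
3. ∠CWQ = 66°  [A on WC, Y on WQ]

∠CWQ = 66°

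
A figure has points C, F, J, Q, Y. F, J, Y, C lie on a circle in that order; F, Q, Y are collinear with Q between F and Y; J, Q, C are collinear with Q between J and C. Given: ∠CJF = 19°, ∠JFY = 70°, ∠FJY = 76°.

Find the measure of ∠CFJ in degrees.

1. ∠FYJ = 34°  [△FJY]
2. ∠FCJ = 34°  [same arc FJ]
3. ∠CFJ = 127°  [△FJC]

∠CFJ = 127°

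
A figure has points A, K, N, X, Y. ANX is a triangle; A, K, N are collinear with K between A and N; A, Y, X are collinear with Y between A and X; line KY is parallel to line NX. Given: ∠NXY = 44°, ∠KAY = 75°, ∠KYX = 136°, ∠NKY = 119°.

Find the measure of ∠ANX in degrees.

∠ANX = 61°

1. ∠AXN = 44°  [Y on ray XA]
2. ∠NAX = 75°  [K on AN, Y on AX]
3. ∠ANX = 61°  [△ANX]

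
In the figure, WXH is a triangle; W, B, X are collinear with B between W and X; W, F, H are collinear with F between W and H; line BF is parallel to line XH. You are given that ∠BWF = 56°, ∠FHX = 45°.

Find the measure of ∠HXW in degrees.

∠HXW = 79°

1. ∠HWX = 56°  [B on WX, F on WH]
2. ∠WHX = 45°  [F on ray HW]
3. ∠HXW = 79°  [△WXH]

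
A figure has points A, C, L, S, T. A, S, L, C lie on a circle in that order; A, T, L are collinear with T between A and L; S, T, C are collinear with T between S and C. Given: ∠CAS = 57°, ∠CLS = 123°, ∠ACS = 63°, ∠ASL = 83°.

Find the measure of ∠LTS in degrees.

1. ∠ASC = 60°  [△ASC]
2. ∠ALS = 63°  [same arc AS]
3. ∠LAS = 34°  [△ASL]
4. ∠ATS = 86°  [△ATS]
5. ∠LTS = 94°  [linear pair at T on AL]

∠LTS = 94°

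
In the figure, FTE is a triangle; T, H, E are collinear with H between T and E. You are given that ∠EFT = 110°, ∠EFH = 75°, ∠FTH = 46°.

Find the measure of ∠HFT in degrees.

1. ∠ETF = 46°  [H on ray TE]
2. ∠FET = 24°  [△FTE]
3. ∠FEH = 24°  [H on ray ET]
4. ∠EHF = 81°  [△FHE]
5. ∠FHT = 99°  [linear pair at H on TE]
6. ∠HFT = 35°  [△FTH]

∠HFT = 35°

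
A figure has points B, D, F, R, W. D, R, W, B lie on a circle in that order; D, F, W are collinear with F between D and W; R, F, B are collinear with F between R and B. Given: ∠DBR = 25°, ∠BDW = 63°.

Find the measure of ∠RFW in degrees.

1. ∠DWR = 25°  [same arc DR]
2. ∠BRW = 63°  [same arc WB]
3. ∠RFW = 92°  [△RFW]

∠RFW = 92°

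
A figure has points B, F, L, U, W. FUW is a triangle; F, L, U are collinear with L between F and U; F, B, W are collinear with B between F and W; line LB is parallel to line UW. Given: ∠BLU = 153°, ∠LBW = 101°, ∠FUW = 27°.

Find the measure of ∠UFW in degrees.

∠UFW = 74°

1. ∠BLF = 27°  [linear pair at L on FU]
2. ∠FBL = 79°  [linear pair at B on FW]
3. ∠BFL = 74°  [△FLB]
4. ∠UFW = 74°  [L on FU, B on FW]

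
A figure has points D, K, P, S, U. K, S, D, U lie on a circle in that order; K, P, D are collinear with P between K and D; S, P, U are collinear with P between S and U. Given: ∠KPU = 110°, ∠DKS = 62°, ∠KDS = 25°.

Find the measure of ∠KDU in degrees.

∠KDU = 48°

1. ∠DPU = 70°  [linear pair at P on KD]
2. ∠DUS = 62°  [same arc SD]
3. ∠KDU = 48°  [△DPU]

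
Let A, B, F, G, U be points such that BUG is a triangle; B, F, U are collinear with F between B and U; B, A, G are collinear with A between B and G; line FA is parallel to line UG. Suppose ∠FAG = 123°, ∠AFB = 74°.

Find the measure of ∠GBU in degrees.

1. ∠BAF = 57°  [linear pair at A on BG]
2. ∠ABF = 49°  [△BFA]
3. ∠GBU = 49°  [F on BU, A on BG]

∠GBU = 49°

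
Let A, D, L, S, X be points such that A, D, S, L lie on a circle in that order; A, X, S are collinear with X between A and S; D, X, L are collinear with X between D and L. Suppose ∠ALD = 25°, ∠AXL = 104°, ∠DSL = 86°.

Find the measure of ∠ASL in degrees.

∠ASL = 61°

1. ∠DAL = 94°  [cyclic ADSL, opposite ∠A+∠S]
2. ∠ADL = 61°  [△ADL]
3. ∠ASL = 61°  [same arc AL]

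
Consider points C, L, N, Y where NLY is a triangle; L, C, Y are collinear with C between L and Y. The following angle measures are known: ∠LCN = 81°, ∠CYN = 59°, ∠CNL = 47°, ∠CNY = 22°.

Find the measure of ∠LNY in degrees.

∠LNY = 69°

1. ∠CLN = 52°  [△NLC]
2. ∠LYN = 59°  [C on ray YL]
3. ∠NLY = 52°  [C on ray LY]
4. ∠LNY = 69°  [△NLY]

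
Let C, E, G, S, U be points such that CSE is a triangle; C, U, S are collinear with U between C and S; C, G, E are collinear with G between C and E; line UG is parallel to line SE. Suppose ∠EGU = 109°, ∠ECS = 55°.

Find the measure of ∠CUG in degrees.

1. ∠CGU = 71°  [linear pair at G on CE]
2. ∠GCU = 55°  [U on CS, G on CE]
3. ∠CUG = 54°  [△CUG]

∠CUG = 54°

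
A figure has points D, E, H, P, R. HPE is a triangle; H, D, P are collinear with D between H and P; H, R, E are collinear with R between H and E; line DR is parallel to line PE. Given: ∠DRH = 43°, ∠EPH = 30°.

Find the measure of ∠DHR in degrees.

1. ∠HEP = 43°  [DR∥PE, corresponding at R]
2. ∠EHP = 107°  [△HPE]
3. ∠DHR = 107°  [D on HP, R on HE]

∠DHR = 107°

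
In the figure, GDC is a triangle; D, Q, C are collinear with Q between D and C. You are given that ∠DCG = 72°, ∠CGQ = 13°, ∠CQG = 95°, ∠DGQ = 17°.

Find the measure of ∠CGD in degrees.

1. ∠DQG = 85°  [linear pair at Q on DC]
2. ∠GDQ = 78°  [△GDQ]
3. ∠CDG = 78°  [Q on ray DC]
4. ∠CGD = 30°  [△GDC]

∠CGD = 30°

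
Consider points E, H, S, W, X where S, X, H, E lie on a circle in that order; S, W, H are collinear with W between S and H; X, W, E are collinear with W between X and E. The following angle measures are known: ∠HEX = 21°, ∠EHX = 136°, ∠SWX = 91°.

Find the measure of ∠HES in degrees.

∠HES = 89°

1. ∠EXH = 23°  [△XHE]
2. ∠EWH = 91°  [vertical angles at W]
3. ∠ESH = 23°  [same arc HE]
4. ∠EHS = 68°  [△HWE]
5. ∠HES = 89°  [△SHE]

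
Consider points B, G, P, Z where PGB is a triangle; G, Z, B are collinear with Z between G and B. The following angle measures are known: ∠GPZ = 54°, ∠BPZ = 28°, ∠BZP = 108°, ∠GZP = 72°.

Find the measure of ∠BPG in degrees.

∠BPG = 82°

1. ∠PGZ = 54°  [△PGZ]
2. ∠PBZ = 44°  [△PZB]
3. ∠BGP = 54°  [Z on ray GB]
4. ∠GBP = 44°  [Z on ray BG]
5. ∠BPG = 82°  [△PGB]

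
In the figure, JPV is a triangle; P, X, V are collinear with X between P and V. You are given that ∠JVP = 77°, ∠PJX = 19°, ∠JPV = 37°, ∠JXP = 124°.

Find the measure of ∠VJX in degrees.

∠VJX = 47°

1. ∠JVX = 77°  [X on ray VP]
2. ∠JXV = 56°  [linear pair at X on PV]
3. ∠VJX = 47°  [△JXV]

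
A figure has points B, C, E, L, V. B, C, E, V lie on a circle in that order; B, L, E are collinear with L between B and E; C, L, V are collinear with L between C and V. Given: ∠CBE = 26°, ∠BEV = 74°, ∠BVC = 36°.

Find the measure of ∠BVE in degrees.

1. ∠BEC = 36°  [same arc BC]
2. ∠BCE = 118°  [△BCE]
3. ∠BVE = 62°  [cyclic BCEV, opposite ∠C+∠V]

∠BVE = 62°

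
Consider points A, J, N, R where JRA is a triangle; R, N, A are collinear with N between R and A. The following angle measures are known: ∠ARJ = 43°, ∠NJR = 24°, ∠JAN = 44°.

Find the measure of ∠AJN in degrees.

∠AJN = 69°

1. ∠JRN = 43°  [N on ray RA]
2. ∠JNR = 113°  [△JRN]
3. ∠ANJ = 67°  [linear pair at N on RA]
4. ∠AJN = 69°  [△JNA]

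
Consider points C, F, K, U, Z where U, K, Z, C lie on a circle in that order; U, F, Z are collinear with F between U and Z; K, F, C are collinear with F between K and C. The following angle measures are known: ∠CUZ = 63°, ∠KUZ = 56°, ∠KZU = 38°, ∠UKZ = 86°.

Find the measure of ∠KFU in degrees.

∠KFU = 101°

1. ∠CKZ = 63°  [same arc ZC]
2. ∠KFZ = 79°  [△KFZ]
3. ∠KFU = 101°  [linear pair at F on UZ]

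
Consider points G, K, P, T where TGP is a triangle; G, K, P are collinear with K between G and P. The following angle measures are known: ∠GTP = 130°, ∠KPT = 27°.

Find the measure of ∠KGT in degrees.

1. ∠GPT = 27°  [K on ray PG]
2. ∠PGT = 23°  [△TGP]
3. ∠KGT = 23°  [K on ray GP]

∠KGT = 23°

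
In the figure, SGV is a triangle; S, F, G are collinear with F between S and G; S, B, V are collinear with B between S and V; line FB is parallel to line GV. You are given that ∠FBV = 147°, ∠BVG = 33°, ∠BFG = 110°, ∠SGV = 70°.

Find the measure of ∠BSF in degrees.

1. ∠FBS = 33°  [linear pair at B on SV]
2. ∠BFS = 70°  [linear pair at F on SG]
3. ∠BSF = 77°  [△SFB]

∠BSF = 77°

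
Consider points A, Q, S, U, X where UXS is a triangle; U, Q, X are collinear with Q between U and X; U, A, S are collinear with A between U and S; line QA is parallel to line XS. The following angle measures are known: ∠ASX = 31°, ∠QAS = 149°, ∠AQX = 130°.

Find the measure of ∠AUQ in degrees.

∠AUQ = 99°

1. ∠QAU = 31°  [linear pair at A on US]
2. ∠AQU = 50°  [linear pair at Q on UX]
3. ∠AUQ = 99°  [△UQA]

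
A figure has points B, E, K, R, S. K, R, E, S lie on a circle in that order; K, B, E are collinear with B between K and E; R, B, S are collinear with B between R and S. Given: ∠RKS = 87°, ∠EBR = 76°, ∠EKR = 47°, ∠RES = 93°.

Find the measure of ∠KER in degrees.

∠KER = 64°

1. ∠ESR = 47°  [same arc RE]
2. ∠ERS = 40°  [△RES]
3. ∠KER = 64°  [△RBE]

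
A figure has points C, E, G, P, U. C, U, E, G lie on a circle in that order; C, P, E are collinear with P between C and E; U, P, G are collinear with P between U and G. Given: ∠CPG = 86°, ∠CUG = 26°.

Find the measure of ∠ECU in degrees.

1. ∠EPU = 86°  [vertical angles at P]
2. ∠CPU = 94°  [linear pair at P on CE]
3. ∠ECU = 60°  [△CPU]

∠ECU = 60°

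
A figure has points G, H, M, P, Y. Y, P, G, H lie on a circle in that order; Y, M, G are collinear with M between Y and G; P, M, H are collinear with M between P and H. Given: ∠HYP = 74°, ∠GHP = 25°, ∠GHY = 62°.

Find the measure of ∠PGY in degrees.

∠PGY = 37°

1. ∠GYP = 25°  [same arc PG]
2. ∠GPY = 118°  [cyclic YPGH, opposite ∠P+∠H]
3. ∠PGY = 37°  [△YPG]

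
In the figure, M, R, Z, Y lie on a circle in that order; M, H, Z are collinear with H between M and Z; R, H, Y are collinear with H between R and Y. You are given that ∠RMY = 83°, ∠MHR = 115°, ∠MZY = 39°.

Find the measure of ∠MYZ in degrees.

1. ∠RZY = 97°  [cyclic MRZY, opposite ∠M+∠Z]
2. ∠YHZ = 115°  [vertical angles at H]
3. ∠RYZ = 26°  [△ZHY]
4. ∠YRZ = 57°  [△RZY]
5. ∠YMZ = 57°  [same arc ZY]
6. ∠MYZ = 84°  [△MZY]

∠MYZ = 84°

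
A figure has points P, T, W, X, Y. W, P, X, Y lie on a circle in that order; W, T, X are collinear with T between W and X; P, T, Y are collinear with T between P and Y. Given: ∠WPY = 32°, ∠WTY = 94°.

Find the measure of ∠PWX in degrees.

1. ∠WXY = 32°  [same arc WY]
2. ∠XTY = 86°  [linear pair at T on WX]
3. ∠PYX = 62°  [△XTY]
4. ∠PWX = 62°  [same arc PX]

∠PWX = 62°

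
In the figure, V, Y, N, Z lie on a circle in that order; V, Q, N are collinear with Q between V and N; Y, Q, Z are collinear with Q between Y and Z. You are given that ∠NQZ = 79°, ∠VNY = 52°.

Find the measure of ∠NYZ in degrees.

1. ∠VQY = 79°  [vertical angles at Q]
2. ∠NQY = 101°  [linear pair at Q on VN]
3. ∠NYZ = 27°  [△YQN]

∠NYZ = 27°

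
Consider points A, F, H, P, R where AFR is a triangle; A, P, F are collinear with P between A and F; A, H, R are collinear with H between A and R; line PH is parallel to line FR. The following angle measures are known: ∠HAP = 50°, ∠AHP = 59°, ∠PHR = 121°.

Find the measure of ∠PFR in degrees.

∠PFR = 71°

1. ∠APH = 71°  [△APH]
2. ∠FPH = 109°  [linear pair at P on AF]
3. ∠PFR = 71°  [PH∥FR, co-interior at F–P]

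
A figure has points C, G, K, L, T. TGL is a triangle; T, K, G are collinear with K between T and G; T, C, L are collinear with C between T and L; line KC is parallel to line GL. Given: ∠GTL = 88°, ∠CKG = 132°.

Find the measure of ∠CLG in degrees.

∠CLG = 44°

1. ∠CTK = 88°  [K on TG, C on TL]
2. ∠CKT = 48°  [linear pair at K on TG]
3. ∠KCT = 44°  [△TKC]
4. ∠KCL = 136°  [linear pair at C on TL]
5. ∠CLG = 44°  [KC∥GL, co-interior at L–C]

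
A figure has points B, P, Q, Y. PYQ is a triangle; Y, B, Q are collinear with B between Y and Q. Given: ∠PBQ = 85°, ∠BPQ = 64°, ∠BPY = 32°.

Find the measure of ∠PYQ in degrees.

∠PYQ = 53°

1. ∠PBY = 95°  [linear pair at B on YQ]
2. ∠BYP = 53°  [△PYB]
3. ∠PYQ = 53°  [B on ray YQ]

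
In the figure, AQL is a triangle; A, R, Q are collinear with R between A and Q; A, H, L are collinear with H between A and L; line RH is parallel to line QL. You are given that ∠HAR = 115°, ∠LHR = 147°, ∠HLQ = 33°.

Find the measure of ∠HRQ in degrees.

∠HRQ = 148°

1. ∠AHR = 33°  [linear pair at H on AL]
2. ∠ARH = 32°  [△ARH]
3. ∠HRQ = 148°  [linear pair at R on AQ]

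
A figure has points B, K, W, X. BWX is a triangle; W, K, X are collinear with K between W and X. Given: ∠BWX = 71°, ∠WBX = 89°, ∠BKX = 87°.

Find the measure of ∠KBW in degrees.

∠KBW = 16°

1. ∠BWK = 71°  [K on ray WX]
2. ∠BKW = 93°  [linear pair at K on WX]
3. ∠KBW = 16°  [△BWK]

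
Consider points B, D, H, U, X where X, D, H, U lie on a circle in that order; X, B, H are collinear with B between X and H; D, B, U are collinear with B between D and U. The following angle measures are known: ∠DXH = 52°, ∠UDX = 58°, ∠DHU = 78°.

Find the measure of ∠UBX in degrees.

1. ∠DUH = 52°  [same arc DH]
2. ∠UHX = 58°  [same arc XU]
3. ∠HBU = 70°  [△HBU]
4. ∠UBX = 110°  [linear pair at B on XH]

∠UBX = 110°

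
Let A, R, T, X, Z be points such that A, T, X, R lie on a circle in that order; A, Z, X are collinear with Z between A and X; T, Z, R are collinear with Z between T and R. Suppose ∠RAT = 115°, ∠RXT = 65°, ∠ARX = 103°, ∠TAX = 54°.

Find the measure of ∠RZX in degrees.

∠RZX = 110°

1. ∠ATX = 77°  [cyclic ATXR, opposite ∠T+∠R]
2. ∠TRX = 54°  [same arc TX]
3. ∠AXT = 49°  [△ATX]
4. ∠RTX = 61°  [△TXR]
5. ∠ART = 49°  [same arc AT]
6. ∠RAX = 61°  [same arc XR]
7. ∠AZR = 70°  [△AZR]
8. ∠RZX = 110°  [linear pair at Z on AX]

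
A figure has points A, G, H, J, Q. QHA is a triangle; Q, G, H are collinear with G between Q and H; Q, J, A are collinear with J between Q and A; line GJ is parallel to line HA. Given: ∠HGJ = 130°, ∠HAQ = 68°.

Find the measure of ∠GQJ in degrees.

1. ∠JGQ = 50°  [linear pair at G on QH]
2. ∠GJQ = 68°  [GJ∥HA, corresponding at J]
3. ∠GQJ = 62°  [△QGJ]

∠GQJ = 62°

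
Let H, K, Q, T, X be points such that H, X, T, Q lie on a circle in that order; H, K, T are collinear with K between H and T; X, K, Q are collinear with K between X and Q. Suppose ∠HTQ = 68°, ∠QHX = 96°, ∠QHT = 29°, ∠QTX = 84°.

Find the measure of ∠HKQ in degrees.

∠HKQ = 135°

1. ∠HXQ = 68°  [same arc HQ]
2. ∠HQX = 16°  [△HXQ]
3. ∠HKQ = 135°  [△HKQ]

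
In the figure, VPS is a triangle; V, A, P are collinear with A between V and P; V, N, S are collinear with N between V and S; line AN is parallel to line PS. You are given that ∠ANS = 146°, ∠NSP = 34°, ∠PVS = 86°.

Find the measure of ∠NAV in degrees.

∠NAV = 60°

1. ∠ANV = 34°  [linear pair at N on VS]
2. ∠AVN = 86°  [A on VP, N on VS]
3. ∠NAV = 60°  [△VAN]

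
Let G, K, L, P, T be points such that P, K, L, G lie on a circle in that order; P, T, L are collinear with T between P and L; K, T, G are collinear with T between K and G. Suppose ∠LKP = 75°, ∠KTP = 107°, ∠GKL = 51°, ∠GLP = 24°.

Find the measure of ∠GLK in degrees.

∠GLK = 80°

1. ∠GTL = 107°  [vertical angles at T]
2. ∠KGL = 49°  [△LTG]
3. ∠GLK = 80°  [△KLG]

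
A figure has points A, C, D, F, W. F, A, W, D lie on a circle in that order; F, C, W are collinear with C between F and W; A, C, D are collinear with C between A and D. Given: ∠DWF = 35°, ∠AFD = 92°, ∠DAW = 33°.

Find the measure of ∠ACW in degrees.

1. ∠DAF = 35°  [same arc FD]
2. ∠ADF = 53°  [△FAD]
3. ∠AWF = 53°  [same arc FA]
4. ∠ACW = 94°  [△ACW]

∠ACW = 94°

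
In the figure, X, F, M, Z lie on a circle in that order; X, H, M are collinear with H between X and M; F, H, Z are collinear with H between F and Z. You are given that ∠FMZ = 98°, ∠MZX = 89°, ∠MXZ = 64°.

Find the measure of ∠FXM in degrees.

1. ∠MFZ = 64°  [same arc MZ]
2. ∠FZM = 18°  [△FMZ]
3. ∠FXM = 18°  [same arc FM]

∠FXM = 18°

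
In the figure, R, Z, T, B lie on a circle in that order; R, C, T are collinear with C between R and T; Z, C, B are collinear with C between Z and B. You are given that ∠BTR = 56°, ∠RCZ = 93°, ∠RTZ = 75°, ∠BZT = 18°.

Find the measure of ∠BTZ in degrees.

1. ∠BZR = 56°  [same arc RB]
2. ∠RBZ = 75°  [same arc RZ]
3. ∠BRZ = 49°  [△RZB]
4. ∠BTZ = 131°  [cyclic RZTB, opposite ∠R+∠T]

∠BTZ = 131°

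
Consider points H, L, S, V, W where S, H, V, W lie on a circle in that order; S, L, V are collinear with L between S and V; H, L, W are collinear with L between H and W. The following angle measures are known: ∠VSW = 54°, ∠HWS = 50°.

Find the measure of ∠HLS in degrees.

∠HLS = 104°

1. ∠VHW = 54°  [same arc VW]
2. ∠HVS = 50°  [same arc SH]
3. ∠HLV = 76°  [△HLV]
4. ∠HLS = 104°  [linear pair at L on SV]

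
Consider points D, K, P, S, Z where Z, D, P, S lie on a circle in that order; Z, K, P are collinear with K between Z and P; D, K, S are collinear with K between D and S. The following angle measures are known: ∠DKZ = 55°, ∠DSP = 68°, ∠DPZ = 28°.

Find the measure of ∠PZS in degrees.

1. ∠PKS = 55°  [vertical angles at K]
2. ∠DSZ = 28°  [same arc ZD]
3. ∠SKZ = 125°  [linear pair at K on ZP]
4. ∠PZS = 27°  [△ZKS]

∠PZS = 27°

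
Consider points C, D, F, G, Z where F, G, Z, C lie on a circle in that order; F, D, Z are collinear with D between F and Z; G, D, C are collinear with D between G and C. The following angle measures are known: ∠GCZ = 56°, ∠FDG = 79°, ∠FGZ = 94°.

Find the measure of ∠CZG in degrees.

∠CZG = 75°

1. ∠GFZ = 56°  [same arc GZ]
2. ∠GDZ = 101°  [linear pair at D on FZ]
3. ∠FZG = 30°  [△FGZ]
4. ∠CGZ = 49°  [△GDZ]
5. ∠CZG = 75°  [△GZC]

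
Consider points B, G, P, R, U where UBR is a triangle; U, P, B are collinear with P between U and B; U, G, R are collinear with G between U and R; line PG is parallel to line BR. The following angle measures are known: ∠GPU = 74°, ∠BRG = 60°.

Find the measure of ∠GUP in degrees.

1. ∠RBU = 74°  [PG∥BR, corresponding at P]
2. ∠BRU = 60°  [G on ray RU]
3. ∠BUR = 46°  [△UBR]
4. ∠GUP = 46°  [P on UB, G on UR]

∠GUP = 46°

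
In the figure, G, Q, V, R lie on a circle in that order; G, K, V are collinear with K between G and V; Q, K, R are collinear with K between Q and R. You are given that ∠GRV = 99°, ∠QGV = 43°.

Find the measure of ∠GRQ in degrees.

1. ∠GQV = 81°  [cyclic GQVR, opposite ∠Q+∠R]
2. ∠GVQ = 56°  [△GQV]
3. ∠GRQ = 56°  [same arc GQ]

∠GRQ = 56°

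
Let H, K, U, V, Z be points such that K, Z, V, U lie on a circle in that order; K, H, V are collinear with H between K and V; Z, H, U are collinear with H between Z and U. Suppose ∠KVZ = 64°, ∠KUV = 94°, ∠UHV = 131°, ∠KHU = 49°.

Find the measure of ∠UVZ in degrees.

∠UVZ = 83°

1. ∠KZV = 86°  [cyclic KZVU, opposite ∠Z+∠U]
2. ∠VHZ = 49°  [vertical angles at H]
3. ∠VKZ = 30°  [△KZV]
4. ∠UZV = 67°  [△ZHV]
5. ∠VUZ = 30°  [same arc ZV]
6. ∠UVZ = 83°  [△ZVU]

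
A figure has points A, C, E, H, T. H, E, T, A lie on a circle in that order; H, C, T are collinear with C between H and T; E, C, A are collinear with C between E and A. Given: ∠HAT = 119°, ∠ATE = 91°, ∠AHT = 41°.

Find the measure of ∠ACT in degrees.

∠ACT = 112°

1. ∠ATH = 20°  [△HTA]
2. ∠AET = 41°  [same arc TA]
3. ∠EAT = 48°  [△ETA]
4. ∠ACT = 112°  [△TCA]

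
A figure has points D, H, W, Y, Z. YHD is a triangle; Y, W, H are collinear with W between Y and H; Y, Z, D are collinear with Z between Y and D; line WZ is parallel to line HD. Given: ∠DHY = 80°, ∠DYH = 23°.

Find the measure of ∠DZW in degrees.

1. ∠HDY = 77°  [△YHD]
2. ∠WZY = 77°  [WZ∥HD, corresponding at Z]
3. ∠DZW = 103°  [linear pair at Z on YD]

∠DZW = 103°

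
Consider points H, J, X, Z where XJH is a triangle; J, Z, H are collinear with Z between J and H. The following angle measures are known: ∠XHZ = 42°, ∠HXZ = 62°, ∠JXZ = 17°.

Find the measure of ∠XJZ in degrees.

∠XJZ = 59°

1. ∠HZX = 76°  [△XZH]
2. ∠JZX = 104°  [linear pair at Z on JH]
3. ∠XJZ = 59°  [△XJZ]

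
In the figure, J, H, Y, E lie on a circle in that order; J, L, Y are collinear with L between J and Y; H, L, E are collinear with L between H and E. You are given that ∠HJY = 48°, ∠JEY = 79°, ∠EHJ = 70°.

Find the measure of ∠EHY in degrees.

1. ∠HLJ = 62°  [△JLH]
2. ∠JHY = 101°  [cyclic JHYE, opposite ∠H+∠E]
3. ∠HLY = 118°  [linear pair at L on JY]
4. ∠HYJ = 31°  [△JHY]
5. ∠EHY = 31°  [△HLY]

∠EHY = 31°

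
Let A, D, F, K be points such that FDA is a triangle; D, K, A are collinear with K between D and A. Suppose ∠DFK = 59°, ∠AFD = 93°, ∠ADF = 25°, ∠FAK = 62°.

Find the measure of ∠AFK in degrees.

1. ∠FDK = 25°  [K on ray DA]
2. ∠DKF = 96°  [△FDK]
3. ∠AKF = 84°  [linear pair at K on DA]
4. ∠AFK = 34°  [△FKA]

∠AFK = 34°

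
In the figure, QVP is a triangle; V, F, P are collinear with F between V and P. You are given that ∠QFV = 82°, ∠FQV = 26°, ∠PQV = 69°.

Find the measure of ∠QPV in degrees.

1. ∠FVQ = 72°  [△QVF]
2. ∠PVQ = 72°  [F on ray VP]
3. ∠QPV = 39°  [△QVP]

∠QPV = 39°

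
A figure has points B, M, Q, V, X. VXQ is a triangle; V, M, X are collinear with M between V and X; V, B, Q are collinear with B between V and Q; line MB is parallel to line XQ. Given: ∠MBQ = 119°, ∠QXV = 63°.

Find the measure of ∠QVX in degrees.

∠QVX = 56°

1. ∠MBV = 61°  [linear pair at B on VQ]
2. ∠BMV = 63°  [MB∥XQ, corresponding at M]
3. ∠BVM = 56°  [△VMB]
4. ∠QVX = 56°  [M on VX, B on VQ]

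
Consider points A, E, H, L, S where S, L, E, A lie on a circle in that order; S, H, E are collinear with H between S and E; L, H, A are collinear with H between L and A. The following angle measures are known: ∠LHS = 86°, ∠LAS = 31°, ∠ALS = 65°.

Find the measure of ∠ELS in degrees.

1. ∠ESL = 29°  [△SHL]
2. ∠LES = 31°  [same arc SL]
3. ∠ELS = 120°  [△SLE]

∠ELS = 120°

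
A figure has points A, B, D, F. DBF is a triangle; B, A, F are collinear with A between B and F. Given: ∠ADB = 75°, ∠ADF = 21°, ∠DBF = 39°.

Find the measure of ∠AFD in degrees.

1. ∠ABD = 39°  [A on ray BF]
2. ∠BAD = 66°  [△DBA]
3. ∠DAF = 114°  [linear pair at A on BF]
4. ∠AFD = 45°  [△DAF]

∠AFD = 45°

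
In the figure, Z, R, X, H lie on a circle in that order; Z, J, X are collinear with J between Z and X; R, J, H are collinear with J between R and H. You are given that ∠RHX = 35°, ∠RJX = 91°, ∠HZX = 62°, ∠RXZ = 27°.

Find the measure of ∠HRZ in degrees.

1. ∠RZX = 35°  [same arc RX]
2. ∠RJZ = 89°  [linear pair at J on ZX]
3. ∠HRZ = 56°  [△ZJR]

∠HRZ = 56°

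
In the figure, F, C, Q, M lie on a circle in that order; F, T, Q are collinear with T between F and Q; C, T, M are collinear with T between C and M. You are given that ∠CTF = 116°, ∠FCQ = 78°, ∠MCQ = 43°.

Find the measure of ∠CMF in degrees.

∠CMF = 73°

1. ∠MTQ = 116°  [vertical angles at T]
2. ∠MFQ = 43°  [same arc QM]
3. ∠FTM = 64°  [linear pair at T on FQ]
4. ∠CMF = 73°  [△FTM]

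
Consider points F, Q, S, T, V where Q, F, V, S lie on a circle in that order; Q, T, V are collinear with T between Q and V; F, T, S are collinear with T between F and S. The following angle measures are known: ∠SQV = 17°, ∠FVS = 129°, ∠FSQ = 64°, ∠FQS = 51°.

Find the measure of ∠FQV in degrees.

∠FQV = 34°

1. ∠SFV = 17°  [same arc VS]
2. ∠FSV = 34°  [△FVS]
3. ∠FQV = 34°  [same arc FV]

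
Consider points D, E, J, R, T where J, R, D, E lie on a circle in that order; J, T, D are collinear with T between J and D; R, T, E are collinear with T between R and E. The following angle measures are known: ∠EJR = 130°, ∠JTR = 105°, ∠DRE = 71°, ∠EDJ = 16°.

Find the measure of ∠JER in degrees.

1. ∠DTE = 105°  [vertical angles at T]
2. ∠DJE = 71°  [same arc DE]
3. ∠ETJ = 75°  [linear pair at T on JD]
4. ∠JER = 34°  [△JTE]

∠JER = 34°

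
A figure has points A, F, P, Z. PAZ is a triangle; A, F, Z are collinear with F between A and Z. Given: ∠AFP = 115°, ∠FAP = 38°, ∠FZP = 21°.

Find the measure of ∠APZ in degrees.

1. ∠PAZ = 38°  [F on ray AZ]
2. ∠AZP = 21°  [F on ray ZA]
3. ∠APZ = 121°  [△PAZ]

∠APZ = 121°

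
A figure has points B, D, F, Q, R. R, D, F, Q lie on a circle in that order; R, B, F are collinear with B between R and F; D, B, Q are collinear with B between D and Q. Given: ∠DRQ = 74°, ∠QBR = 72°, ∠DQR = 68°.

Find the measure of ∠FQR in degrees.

1. ∠QDR = 38°  [△RDQ]
2. ∠FRQ = 40°  [△RBQ]
3. ∠QFR = 38°  [same arc RQ]
4. ∠FQR = 102°  [△RFQ]

∠FQR = 102°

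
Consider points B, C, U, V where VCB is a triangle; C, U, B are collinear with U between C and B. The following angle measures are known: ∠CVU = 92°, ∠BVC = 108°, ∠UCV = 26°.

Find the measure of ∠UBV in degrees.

1. ∠BCV = 26°  [U on ray CB]
2. ∠CBV = 46°  [△VCB]
3. ∠UBV = 46°  [U on ray BC]

∠UBV = 46°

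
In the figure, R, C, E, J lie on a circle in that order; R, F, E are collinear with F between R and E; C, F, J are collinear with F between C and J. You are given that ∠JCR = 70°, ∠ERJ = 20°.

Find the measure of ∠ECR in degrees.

1. ∠JER = 70°  [same arc RJ]
2. ∠EJR = 90°  [△REJ]
3. ∠ECR = 90°  [cyclic RCEJ, opposite ∠C+∠J]

∠ECR = 90°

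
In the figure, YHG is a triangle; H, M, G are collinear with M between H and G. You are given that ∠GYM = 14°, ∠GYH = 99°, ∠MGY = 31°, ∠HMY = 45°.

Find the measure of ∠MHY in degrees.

1. ∠HGY = 31°  [M on ray GH]
2. ∠GHY = 50°  [△YHG]
3. ∠MHY = 50°  [M on ray HG]

∠MHY = 50°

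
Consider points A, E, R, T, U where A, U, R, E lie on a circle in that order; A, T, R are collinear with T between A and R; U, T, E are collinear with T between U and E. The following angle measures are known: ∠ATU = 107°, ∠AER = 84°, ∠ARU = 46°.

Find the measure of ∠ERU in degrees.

∠ERU = 81°

1. ∠RTU = 73°  [linear pair at T on AR]
2. ∠AUR = 96°  [cyclic AURE, opposite ∠U+∠E]
3. ∠RAU = 38°  [△AUR]
4. ∠EUR = 61°  [△UTR]
5. ∠REU = 38°  [same arc UR]
6. ∠ERU = 81°  [△URE]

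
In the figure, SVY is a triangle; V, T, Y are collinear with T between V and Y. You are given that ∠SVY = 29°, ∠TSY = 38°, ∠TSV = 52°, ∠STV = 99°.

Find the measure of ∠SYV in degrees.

∠SYV = 61°

1. ∠STY = 81°  [linear pair at T on VY]
2. ∠SYT = 61°  [△STY]
3. ∠SYV = 61°  [T on ray YV]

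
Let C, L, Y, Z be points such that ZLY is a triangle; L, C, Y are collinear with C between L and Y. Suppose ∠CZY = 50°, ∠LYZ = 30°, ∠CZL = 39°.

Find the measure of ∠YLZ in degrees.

1. ∠CYZ = 30°  [C on ray YL]
2. ∠YCZ = 100°  [△ZCY]
3. ∠LCZ = 80°  [linear pair at C on LY]
4. ∠CLZ = 61°  [△ZLC]
5. ∠YLZ = 61°  [C on ray LY]

∠YLZ = 61°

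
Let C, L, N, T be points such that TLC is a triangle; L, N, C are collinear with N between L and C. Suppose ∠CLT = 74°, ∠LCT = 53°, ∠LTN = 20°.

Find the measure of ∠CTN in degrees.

1. ∠NLT = 74°  [N on ray LC]
2. ∠NCT = 53°  [N on ray CL]
3. ∠LNT = 86°  [△TLN]
4. ∠CNT = 94°  [linear pair at N on LC]
5. ∠CTN = 33°  [△TNC]

∠CTN = 33°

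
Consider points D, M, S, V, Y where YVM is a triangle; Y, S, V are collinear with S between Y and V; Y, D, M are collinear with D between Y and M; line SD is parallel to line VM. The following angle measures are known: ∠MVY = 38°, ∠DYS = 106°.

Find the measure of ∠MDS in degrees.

∠MDS = 144°

1. ∠DSY = 38°  [SD∥VM, corresponding at S]
2. ∠SDY = 36°  [△YSD]
3. ∠MDS = 144°  [linear pair at D on YM]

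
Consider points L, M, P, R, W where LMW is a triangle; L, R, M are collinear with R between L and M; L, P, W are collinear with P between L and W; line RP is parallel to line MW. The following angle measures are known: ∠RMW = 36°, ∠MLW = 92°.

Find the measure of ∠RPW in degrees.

∠RPW = 128°

1. ∠LMW = 36°  [R on ray ML]
2. ∠LWM = 52°  [△LMW]
3. ∠LPR = 52°  [RP∥MW, corresponding at P]
4. ∠RPW = 128°  [linear pair at P on LW]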